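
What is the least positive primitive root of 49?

3

φ(49) = φ(7^2) = 7·(7−1) = 42 = 2 · 3 · 7.
Test candidates g = 2, 3, … against the prime factors q ∈ {2, 3, 7} of φ(49): g is a generator iff g^(42/q) ≢ 1 for every such q.
g = 2: 2^21 ≡ 1 — hits 1, so not a primitive root.
g = 3: 3^21 ≡ 48; 3^14 ≡ 30; 3^6 ≡ 43 — none is 1, so 3 is a primitive root.
Hence the least primitive root of 49 is 3.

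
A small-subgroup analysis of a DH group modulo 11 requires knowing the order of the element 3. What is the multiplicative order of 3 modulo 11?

5

By Lagrange's theorem, ord_11(3) divides φ(11) = 11 − 1 = 10 = 2 · 5.
Divisors of 10: 1, 2, 5, 10.
Check 3^d mod 11 for each divisor in increasing order:
3^1 ≡ 3
3^2 ≡ 9
3^5 ≡ 1
The smallest such exponent is 5, so the order of 3 is 5.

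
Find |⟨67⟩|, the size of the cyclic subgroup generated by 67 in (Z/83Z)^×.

By Lagrange's theorem, ord_83(67) divides φ(83) = 83 − 1 = 82 = 2 · 41.
Divisors of 82: 1, 2, 41, 82.
Check 67^d mod 83 for each divisor in increasing order:
67^1 ≡ 67 (mod 83)
67^2 ≡ 7 (mod 83)
67^41 ≡ 82 (mod 83)
67^82 ≡ 1 (mod 83) ✓
So ord_83(67) = 82.

82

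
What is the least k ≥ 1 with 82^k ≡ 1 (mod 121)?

55

ord(82) | φ(121) = φ(11^2) = 11·(11−1) = 110 = 2 · 5 · 11.
Divisors of 110: 1, 2, 5, 10, 11, 22, 55, 110.
Test each divisor d:
82^1 ≡ 82 (mod 121)
82^2 ≡ 69 (mod 121)
82^5 ≡ 56 (mod 121)
82^10 ≡ 111 (mod 121)
82^11 ≡ 27 (mod 121)
82^22 ≡ 3 (mod 121)
82^55 ≡ 1 (mod 121) ✓
So ord_121(82) = 55.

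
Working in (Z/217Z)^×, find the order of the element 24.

30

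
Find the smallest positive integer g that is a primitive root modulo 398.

3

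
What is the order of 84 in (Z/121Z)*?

110

The order of 84 must divide φ(121) = φ(11^2) = 11·(11−1) = 110 = 2 · 5 · 11.
Divisors of 110: 1, 2, 5, 10, 11, 22, 55, 110.
Test each divisor d:
84^1 ≡ 84 (mod 121)
84^2 ≡ 38 (mod 121)
84^5 ≡ 54 (mod 121)
84^10 ≡ 12 (mod 121)
84^11 ≡ 40 (mod 121)
84^22 ≡ 27 (mod 121)
84^55 ≡ 120 (mod 121)
84^110 ≡ 1 (mod 121) ✓
So ord_121(84) = 110.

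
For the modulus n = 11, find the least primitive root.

2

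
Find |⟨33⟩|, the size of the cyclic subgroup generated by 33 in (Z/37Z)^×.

The order of 33 must divide φ(37) = 37 − 1 = 36 = 2^2 · 3^2.
Divisors of 36: 1, 2, 3, 4, 6, 9, 12, 18, 36.
Check 33^d mod 37 for each divisor in increasing order:
33^1 ≡ 33 (mod 37)
33^2 ≡ 16 (mod 37)
33^3 ≡ 10 (mod 37)
33^4 ≡ 34 (mod 37)
33^6 ≡ 26 (mod 37)
33^9 ≡ 1 (mod 37) ✓
Therefore the multiplicative order of 33 modulo 37 is 9.

9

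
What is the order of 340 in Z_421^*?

ord(340) | φ(421) = 421 − 1 = 420 = 2^2 · 3 · 5 · 7.
Divisors of 420: 1, 2, 3, 4, 5, 6, 7, 10, 12, 14, 15, 20, 21, 28, 30, 35, 42, 60, 70, 84, 105, 140, 210, 420.
Test each divisor d:
340^1 ≡ 340 (mod 421)
340^2 ≡ 246 (mod 421)
340^3 ≡ 282 (mod 421)
340^4 ≡ 313 (mod 421)
340^5 ≡ 328 (mod 421)
340^6 ≡ 376 (mod 421)
340^7 ≡ 277 (mod 421)
340^10 ≡ 229 (mod 421)
340^12 ≡ 341 (mod 421)
340^14 ≡ 107 (mod 421)
340^15 ≡ 174 (mod 421)
340^20 ≡ 237 (mod 421)
340^21 ≡ 169 (mod 421)
340^28 ≡ 82 (mod 421)
340^30 ≡ 385 (mod 421)
340^35 ≡ 401 (mod 421)
340^42 ≡ 354 (mod 421)
340^60 ≡ 33 (mod 421)
340^70 ≡ 400 (mod 421)
340^84 ≡ 279 (mod 421)
340^105 ≡ 420 (mod 421)
340^140 ≡ 20 (mod 421)
340^210 ≡ 1 (mod 421) ✓
The smallest such exponent is 210, so the order of 340 is 210.

210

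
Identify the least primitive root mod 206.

5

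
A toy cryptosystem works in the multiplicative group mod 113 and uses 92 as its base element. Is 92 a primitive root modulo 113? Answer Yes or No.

Yes

φ(113) = 113 − 1 = 112 = 2^4 · 7.
Test 92^(112/q) mod 113 for each prime factor q of 112:
92^56 ≡ 112 (mod 113)  [q = 2: ≢ 1 ✓]
92^16 ≡ 28 (mod 113)  [q = 7: ≢ 1 ✓]
All checks pass, so 92 has order 112 and is a primitive root modulo 113.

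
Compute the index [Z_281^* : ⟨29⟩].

4

The order of 29 must divide φ(281) = 281 − 1 = 280 = 2^3 · 5 · 7.
Divisors of 280: 1, 2, 4, 5, 7, 8, 10, 14, 20, 28, 35, 40, 56, 70, 140, 280.
Check 29^d mod 281 for each divisor in increasing order:
29^1 ≡ 29 (mod 281)
29^2 ≡ 279 (mod 281)
29^4 ≡ 4 (mod 281)
29^5 ≡ 116 (mod 281)
29^7 ≡ 49 (mod 281)
29^8 ≡ 16 (mod 281)
29^10 ≡ 249 (mod 281)
29^14 ≡ 153 (mod 281)
29^20 ≡ 181 (mod 281)
29^28 ≡ 86 (mod 281)
29^35 ≡ 280 (mod 281)
29^40 ≡ 165 (mod 281)
29^56 ≡ 90 (mod 281)
29^70 ≡ 1 (mod 281) ✓
The order of 29 is 70, so the subgroup it generates has 70 elements.
[(Z/281Z)^× : ⟨29⟩] = 280/70 = 4.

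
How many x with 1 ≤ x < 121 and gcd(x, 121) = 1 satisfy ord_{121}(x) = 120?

φ(121) = φ(11^2) = 11·(11−1) = 110 = 2 · 5 · 11.
Since (Z/121Z)^× is cyclic of order 110, the number of elements of order d is φ(d) when d | 110 and 0 otherwise.
Here 110 is not a multiple of 120, so there are no elements of order 120.

0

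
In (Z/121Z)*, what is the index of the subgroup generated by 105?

1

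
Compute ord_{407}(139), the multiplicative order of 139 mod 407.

ord(139) | φ(407) = φ(11·37) = (11−1)·(37−1) = 10·36 = 360 = 2^3 · 3^2 · 5.
Divisors of 360: 1, 2, 3, 4, 5, 6, 8, 9, 10, 12, 15, 18, 20, 24, 30, 36, 40, 45, 60, 72, 90, 120, 180, 360.
Test each divisor d:
139^1 ≡ 139 (mod 407)
139^2 ≡ 192 (mod 407)
139^3 ≡ 233 (mod 407)
139^4 ≡ 234 (mod 407)
139^5 ≡ 373 (mod 407)
139^6 ≡ 158 (mod 407)
139^8 ≡ 218 (mod 407)
139^9 ≡ 184 (mod 407)
139^10 ≡ 342 (mod 407)
139^12 ≡ 137 (mod 407)
139^15 ≡ 175 (mod 407)
139^18 ≡ 75 (mod 407)
139^20 ≡ 155 (mod 407)
139^24 ≡ 47 (mod 407)
139^30 ≡ 100 (mod 407)
139^36 ≡ 334 (mod 407)
139^40 ≡ 12 (mod 407)
139^45 ≡ 406 (mod 407)
139^60 ≡ 232 (mod 407)
139^72 ≡ 38 (mod 407)
139^90 ≡ 1 (mod 407) ✓
Hence ord(139) = 90.

90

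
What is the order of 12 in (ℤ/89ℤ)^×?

8

The order of 12 must divide φ(89) = 89 − 1 = 88 = 2^3 · 11.
Divisors of 88: 1, 2, 4, 8, 11, 22, 44, 88.
Compute 12^d (mod 89) for the divisors d until we hit 1:
12^1 ≡ 12 (mod 89)
12^2 ≡ 55 (mod 89)
12^4 ≡ 88 (mod 89)
12^8 ≡ 1 (mod 89) ✓
Hence ord(12) = 8.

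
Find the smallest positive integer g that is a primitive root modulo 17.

3

φ(17) = 17 − 1 = 16 = 2^4.
Test candidates g = 2, 3, … against the prime factors q ∈ {2} of φ(17): g is a generator iff g^(16/q) ≢ 1 for every such q.
g = 2: 2^8 ≡ 1 — hits 1, so not a primitive root.
g = 3: 3^8 ≡ 16 — none is 1, so 3 is a primitive root.
The smallest primitive root modulo 17 is 3.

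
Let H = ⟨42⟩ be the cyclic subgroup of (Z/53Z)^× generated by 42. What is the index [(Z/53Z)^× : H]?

4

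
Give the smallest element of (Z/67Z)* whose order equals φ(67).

φ(67) = 67 − 1 = 66 = 2 · 3 · 11.
g is a primitive root iff g^(66/q) ≢ 1 (mod 67) for each prime q ∈ {2, 3, 11}.
g = 2: 2^33 ≡ 66; 2^22 ≡ 37; 2^6 ≡ 64 — none is 1, so 2 is a primitive root.
The smallest primitive root modulo 67 is 2.

2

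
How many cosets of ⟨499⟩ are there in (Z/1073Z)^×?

4

ord(499) | φ(1073) = φ(29·37) = (29−1)·(37−1) = 28·36 = 1008 = 2^4 · 3^2 · 7.
Divisors of 1008: 1, 2, 3, 4, 6, 7, 8, 9, 12, 14, 16, 18, 21, 24, 28, 36, 42, 48, 56, 63, 72, 84, 112, 126, 144, 168, 252, 336, 504, 1008.
Compute 499^d (mod 1073) for the divisors d until we hit 1:
499^1 ≡ 499 (mod 1073)
499^2 ≡ 65 (mod 1073)
499^3 ≡ 245 (mod 1073)
499^4 ≡ 1006 (mod 1073)
499^6 ≡ 1010 (mod 1073)
499^7 ≡ 753 (mod 1073)
499^8 ≡ 197 (mod 1073)
499^9 ≡ 660 (mod 1073)
499^12 ≡ 750 (mod 1073)
499^14 ≡ 465 (mod 1073)
499^16 ≡ 181 (mod 1073)
499^18 ≡ 1035 (mod 1073)
499^21 ≡ 347 (mod 1073)
499^24 ≡ 248 (mod 1073)
499^28 ≡ 552 (mod 1073)
499^36 ≡ 371 (mod 1073)
499^42 ≡ 233 (mod 1073)
499^48 ≡ 343 (mod 1073)
499^56 ≡ 1045 (mod 1073)
499^63 ≡ 376 (mod 1073)
499^72 ≡ 297 (mod 1073)
499^84 ≡ 639 (mod 1073)
499^112 ≡ 784 (mod 1073)
499^126 ≡ 813 (mod 1073)
499^144 ≡ 223 (mod 1073)
499^168 ≡ 581 (mod 1073)
499^252 ≡ 1 (mod 1073) ✓
So ord_1073(499) = 252, hence |⟨499⟩| = 252.
Index = |(Z/1073Z)^×| / |⟨499⟩| = 1008 / 252 = 4.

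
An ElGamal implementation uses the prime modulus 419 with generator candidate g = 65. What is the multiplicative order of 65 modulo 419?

209

ord(65) | φ(419) = 419 − 1 = 418 = 2 · 11 · 19.
Divisors of 418: 1, 2, 11, 19, 22, 38, 209, 418.
Compute 65^d (mod 419) for the divisors d until we hit 1:
65^1 ≡ 65 (mod 419)
65^2 ≡ 35 (mod 419)
65^11 ≡ 379 (mod 419)
65^19 ≡ 102 (mod 419)
65^22 ≡ 343 (mod 419)
65^38 ≡ 348 (mod 419)
65^209 ≡ 1 (mod 419) ✓
The smallest such exponent is 209, so the order of 65 is 209.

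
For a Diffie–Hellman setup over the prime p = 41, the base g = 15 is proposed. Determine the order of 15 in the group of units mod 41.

40

ord(15) | φ(41) = 41 − 1 = 40 = 2^3 · 5.
Divisors of 40: 1, 2, 4, 5, 8, 10, 20, 40.
Evaluate successive powers at the divisors of 40:
15^1 ≡ 15
15^2 ≡ 20
15^4 ≡ 31
15^5 ≡ 14
15^8 ≡ 18
15^10 ≡ 32
15^20 ≡ 40
15^40 ≡ 1
Hence ord(15) = 40.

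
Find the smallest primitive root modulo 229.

φ(229) = 229 − 1 = 228 = 2^2 · 3 · 19.
g is a primitive root iff g^(228/q) ≢ 1 (mod 229) for each prime q ∈ {2, 3, 19}.
g = 2: 2^114 ≡ 228; 2^76 ≡ 1 — hits 1, so not a primitive root.
g = 3: 3^114 ≡ 1 — hits 1, so not a primitive root.
g = 4: 4^114 ≡ 1 — hits 1, so not a primitive root.
g = 5: 5^114 ≡ 1 — hits 1, so not a primitive root.
g = 6: 6^114 ≡ 228; 6^76 ≡ 134; 6^12 ≡ 165 — none is 1, so 6 is a primitive root.
So 6 is the smallest generator of (Z/229Z)^×.

6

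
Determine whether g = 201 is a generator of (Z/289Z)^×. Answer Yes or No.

φ(289) = φ(17^2) = 17·(17−1) = 272 = 2^4 · 17.
An element g generates (Z/289Z)^× iff g^(272/q) ≢ 1 (mod 289) for each prime q ∈ {2, 17}.
201^136 ≡ 288 (mod 289)  [q = 2: ≢ 1 ✓]
201^16 ≡ 239 (mod 289)  [q = 17: ≢ 1 ✓]
All checks pass, so 201 has order 272 and is a primitive root modulo 289.

Yes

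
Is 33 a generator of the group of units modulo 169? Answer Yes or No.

Yes

φ(169) = φ(13^2) = 13·(13−1) = 156 = 2^2 · 3 · 13.
Test 33^(156/q) mod 169 for each prime factor q of 156:
33^78 ≡ 168 (mod 169)  [q = 2: ≢ 1 ✓]
33^52 ≡ 22 (mod 169)  [q = 3: ≢ 1 ✓]
33^12 ≡ 66 (mod 169)  [q = 13: ≢ 1 ✓]
Every test exponent gives a nontrivial residue, hence 33 generates the full group.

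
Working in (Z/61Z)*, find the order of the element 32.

12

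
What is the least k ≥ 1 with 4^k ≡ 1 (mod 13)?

6

By Lagrange's theorem, ord_13(4) divides φ(13) = 13 − 1 = 12 = 2^2 · 3.
Divisors of 12: 1, 2, 3, 4, 6, 12.
Check 4^d mod 13 for each divisor in increasing order:
4^1 ≡ 4 (mod 13)
4^2 ≡ 3 (mod 13)
4^3 ≡ 12 (mod 13)
4^4 ≡ 9 (mod 13)
4^6 ≡ 1 (mod 13) ✓
Therefore the multiplicative order of 4 modulo 13 is 6.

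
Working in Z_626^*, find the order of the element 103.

By Lagrange's theorem, ord_626(103) divides φ(626) = φ(2)·φ(313) = 1·312 = 312 = 2^3 · 3 · 13.
Divisors of 312: 1, 2, 3, 4, 6, 8, 12, 13, 24, 26, 39, 52, 78, 104, 156, 312.
Compute 103^d (mod 626) for the divisors d until we hit 1:
103^1 ≡ 103
103^2 ≡ 593
103^3 ≡ 357
103^4 ≡ 463
103^6 ≡ 371
103^8 ≡ 277
103^12 ≡ 547
103^13 ≡ 1
The smallest such exponent is 13, so the order of 103 is 13.

13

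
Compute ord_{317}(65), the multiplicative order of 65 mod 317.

79

The order of 65 must divide φ(317) = 317 − 1 = 316 = 2^2 · 79.
Divisors of 316: 1, 2, 4, 79, 158, 316.
Evaluate successive powers at the divisors of 316:
65^1 ≡ 65 (mod 317)
65^2 ≡ 104 (mod 317)
65^4 ≡ 38 (mod 317)
65^79 ≡ 1 (mod 317) ✓
Therefore the multiplicative order of 65 modulo 317 is 79.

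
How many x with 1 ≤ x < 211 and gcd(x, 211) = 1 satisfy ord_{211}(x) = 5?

4

φ(211) = 211 − 1 = 210 = 2 · 3 · 5 · 7.
In a cyclic group of order 210, there are φ(d) elements of order d for each divisor d of 210, and zero for non-divisors.
5 | 210, and φ(5) = 5 − 1 = 4.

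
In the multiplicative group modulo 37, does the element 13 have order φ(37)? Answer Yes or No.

Yes

φ(37) = 37 − 1 = 36 = 2^2 · 3^2.
An element g generates (Z/37Z)^× iff g^(36/q) ≢ 1 (mod 37) for each prime q ∈ {2, 3}.
13^18 ≡ 36 (mod 37)  [q = 2: ≢ 1 ✓]
13^12 ≡ 10 (mod 37)  [q = 3: ≢ 1 ✓]
All checks pass, so 13 has order 36 and is a primitive root modulo 37.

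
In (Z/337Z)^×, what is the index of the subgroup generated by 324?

8

The order of 324 must divide φ(337) = 337 − 1 = 336 = 2^4 · 3 · 7.
Divisors of 336: 1, 2, 3, 4, 6, 7, 8, 12, 14, 16, 21, 24, 28, 42, 48, 56, 84, 112, 168, 336.
Compute 324^d (mod 337) for the divisors d until we hit 1:
324^1 ≡ 324 (mod 337)
324^2 ≡ 169 (mod 337)
324^3 ≡ 162 (mod 337)
324^4 ≡ 253 (mod 337)
324^6 ≡ 295 (mod 337)
324^7 ≡ 209 (mod 337)
324^8 ≡ 316 (mod 337)
324^12 ≡ 79 (mod 337)
324^14 ≡ 208 (mod 337)
324^16 ≡ 104 (mod 337)
324^21 ≡ 336 (mod 337)
324^24 ≡ 175 (mod 337)
324^28 ≡ 128 (mod 337)
324^42 ≡ 1 (mod 337) ✓
So ord_337(324) = 42, hence |⟨324⟩| = 42.
[(Z/337Z)^× : ⟨324⟩] = 336/42 = 8.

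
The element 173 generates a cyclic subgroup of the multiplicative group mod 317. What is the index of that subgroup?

ord(173) | φ(317) = 317 − 1 = 316 = 2^2 · 79.
Divisors of 316: 1, 2, 4, 79, 158, 316.
Test each divisor d:
173^1 ≡ 173 (mod 317)
173^2 ≡ 131 (mod 317)
173^4 ≡ 43 (mod 317)
173^79 ≡ 1 (mod 317) ✓
So ord_317(173) = 79, hence |⟨173⟩| = 79.
[(Z/317Z)^× : ⟨173⟩] = 316/79 = 4.

4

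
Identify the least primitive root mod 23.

5

φ(23) = 23 − 1 = 22 = 2 · 11.
g is a primitive root iff g^(22/q) ≢ 1 (mod 23) for each prime q ∈ {2, 11}.
g = 2: 2^11 ≡ 1 — hits 1, so not a primitive root.
g = 3: 3^11 ≡ 1 — hits 1, so not a primitive root.
g = 4: 4^11 ≡ 1 — hits 1, so not a primitive root.
g = 5: 5^11 ≡ 22; 5^2 ≡ 2 — none is 1, so 5 is a primitive root.
Hence the least primitive root of 23 is 5.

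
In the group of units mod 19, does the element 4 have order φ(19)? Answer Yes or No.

No

φ(19) = 19 − 1 = 18 = 2 · 3^2.
An element g generates (Z/19Z)^× iff g^(18/q) ≢ 1 (mod 19) for each prime q ∈ {2, 3}.
4^9 ≡ 1 (mod 19)  [q = 2: ≡ 1 ✗]
4^6 ≡ 11 (mod 19)  [q = 3: ≢ 1 ✓]
The check at q = 2 fails, so 4 generates a proper subgroup.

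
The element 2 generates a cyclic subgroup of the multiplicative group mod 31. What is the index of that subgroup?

The order of 2 must divide φ(31) = 31 − 1 = 30 = 2 · 3 · 5.
Divisors of 30: 1, 2, 3, 5, 6, 10, 15, 30.
Compute 2^d (mod 31) for the divisors d until we hit 1:
2^1 ≡ 2 (mod 31)
2^2 ≡ 4 (mod 31)
2^3 ≡ 8 (mod 31)
2^5 ≡ 1 (mod 31) ✓
Thus |⟨2⟩| = ord(2) = 5.
The index is φ(31) / ord(2) = 30 / 5 = 6.

6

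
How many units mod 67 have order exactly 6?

φ(67) = 67 − 1 = 66 = 2 · 3 · 11.
In a cyclic group of order 66, there are φ(d) elements of order d for each divisor d of 66, and zero for non-divisors.
6 = 2 · 3 divides 66, and φ(6) = 2.

2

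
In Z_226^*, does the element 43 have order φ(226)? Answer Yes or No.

Yes

φ(226) = φ(2)·φ(113) = 1·112 = 112 = 2^4 · 7.
It suffices to check that the order of 43 is not a proper divisor of 112: compute 43^(112/q) for q ∈ {2, 7}.
43^56 ≡ 225 (mod 226)  [q = 2: ≢ 1 ✓]
43^16 ≡ 109 (mod 226)  [q = 7: ≢ 1 ✓]
All checks pass, so 43 has order 112 and is a primitive root modulo 226.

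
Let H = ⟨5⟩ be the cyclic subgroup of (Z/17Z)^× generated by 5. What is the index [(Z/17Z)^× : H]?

1

The order of 5 must divide φ(17) = 17 − 1 = 16 = 2^4.
Divisors of 16: 1, 2, 4, 8, 16.
Check 5^d mod 17 for each divisor in increasing order:
5^1 ≡ 5 (mod 17)
5^2 ≡ 8 (mod 17)
5^4 ≡ 13 (mod 17)
5^8 ≡ 16 (mod 17)
5^16 ≡ 1 (mod 17) ✓
So ord_17(5) = 16, hence |⟨5⟩| = 16.
Index = |(Z/17Z)^×| / |⟨5⟩| = 16 / 16 = 1.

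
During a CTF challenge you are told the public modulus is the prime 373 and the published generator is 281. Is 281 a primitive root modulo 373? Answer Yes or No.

φ(373) = 373 − 1 = 372 = 2^2 · 3 · 31.
It suffices to check that the order of 281 is not a proper divisor of 372: compute 281^(372/q) for q ∈ {2, 3, 31}.
281^186 ≡ 372 (mod 373)  [q = 2: ≢ 1 ✓]
281^124 ≡ 88 (mod 373)  [q = 3: ≢ 1 ✓]
281^12 ≡ 217 (mod 373)  [q = 31: ≢ 1 ✓]
All checks pass, so 281 has order 372 and is a primitive root modulo 373.

Yes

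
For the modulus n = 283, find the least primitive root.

3

φ(283) = 283 − 1 = 282 = 2 · 3 · 47.
Test candidates g = 2, 3, … against the prime factors q ∈ {2, 3, 47} of φ(283): g is a generator iff g^(282/q) ≢ 1 for every such q.
g = 2: 2^141 ≡ 282; 2^94 ≡ 1 — hits 1, so not a primitive root.
g = 3: 3^141 ≡ 282; 3^94 ≡ 238; 3^6 ≡ 163 — none is 1, so 3 is a primitive root.
The smallest primitive root modulo 283 is 3.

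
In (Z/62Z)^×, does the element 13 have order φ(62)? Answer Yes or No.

Yes

φ(62) = φ(2)·φ(31) = 1·30 = 30 = 2 · 3 · 5.
An element g generates (Z/62Z)^× iff g^(30/q) ≢ 1 (mod 62) for each prime q ∈ {2, 3, 5}.
13^15 ≡ 61 (mod 62)  [q = 2: ≢ 1 ✓]
13^10 ≡ 5 (mod 62)  [q = 3: ≢ 1 ✓]
13^6 ≡ 47 (mod 62)  [q = 5: ≢ 1 ✓]
Every test exponent gives a nontrivial residue, hence 13 generates the full group.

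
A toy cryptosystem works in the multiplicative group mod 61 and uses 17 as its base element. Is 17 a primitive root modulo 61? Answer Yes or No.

Yes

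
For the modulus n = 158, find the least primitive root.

φ(158) = φ(2)·φ(79) = 1·78 = 78 = 2 · 3 · 13.
Test candidates g = 2, 3, … against the prime factors q ∈ {2, 3, 13} of φ(158): g is a generator iff g^(78/q) ≢ 1 for every such q.
g = 2: gcd(2, 158) = 2 > 1, not a unit — skip.
g = 3: 3^39 ≡ 157; 3^26 ≡ 23; 3^6 ≡ 97 — none is 1, so 3 is a primitive root.
So 3 is the smallest generator of (Z/158Z)^×.

3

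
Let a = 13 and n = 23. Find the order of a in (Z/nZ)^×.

11

The order of 13 must divide φ(23) = 23 − 1 = 22 = 2 · 11.
Divisors of 22: 1, 2, 11, 22.
Evaluate successive powers at the divisors of 22:
13^1 ≡ 13 (mod 23)
13^2 ≡ 8 (mod 23)
13^11 ≡ 1 (mod 23) ✓
Hence ord(13) = 11.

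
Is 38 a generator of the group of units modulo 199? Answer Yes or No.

φ(199) = 199 − 1 = 198 = 2 · 3^2 · 11.
An element g generates (Z/199Z)^× iff g^(198/q) ≢ 1 (mod 199) for each prime q ∈ {2, 3, 11}.
38^99 ≡ 198 (mod 199)  [q = 2: ≢ 1 ✓]
38^66 ≡ 92 (mod 199)  [q = 3: ≢ 1 ✓]
38^18 ≡ 61 (mod 199)  [q = 11: ≢ 1 ✓]
Every test exponent gives a nontrivial residue, hence 38 generates the full group.

Yes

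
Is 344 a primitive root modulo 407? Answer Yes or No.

No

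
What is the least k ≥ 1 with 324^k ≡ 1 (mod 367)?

ord(324) | φ(367) = 367 − 1 = 366 = 2 · 3 · 61.
Divisors of 366: 1, 2, 3, 6, 61, 122, 183, 366.
Test each divisor d:
324^1 ≡ 324
324^2 ≡ 14
324^3 ≡ 132
324^6 ≡ 175
324^61 ≡ 283
324^122 ≡ 83
324^183 ≡ 1
So ord_367(324) = 183.

183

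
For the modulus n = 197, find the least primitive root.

2

φ(197) = 197 − 1 = 196 = 2^2 · 7^2.
Test candidates g = 2, 3, … against the prime factors q ∈ {2, 7} of φ(197): g is a generator iff g^(196/q) ≢ 1 for every such q.
g = 2: 2^98 ≡ 196; 2^28 ≡ 104 — none is 1, so 2 is a primitive root.
So 2 is the smallest generator of (Z/197Z)^×.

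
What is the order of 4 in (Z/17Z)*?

4

By Lagrange's theorem, ord_17(4) divides φ(17) = 17 − 1 = 16 = 2^4.
Divisors of 16: 1, 2, 4, 8, 16.
Compute 4^d (mod 17) for the divisors d until we hit 1:
4^1 ≡ 4 (mod 17)
4^2 ≡ 16 (mod 17)
4^4 ≡ 1 (mod 17) ✓
So ord_17(4) = 4.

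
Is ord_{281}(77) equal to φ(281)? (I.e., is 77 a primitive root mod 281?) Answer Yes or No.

φ(281) = 281 − 1 = 280 = 2^3 · 5 · 7.
It suffices to check that the order of 77 is not a proper divisor of 280: compute 77^(280/q) for q ∈ {2, 5, 7}.
77^140 ≡ 280 (mod 281)  [q = 2: ≢ 1 ✓]
77^56 ≡ 1 (mod 281)  [q = 5: ≡ 1 ✗]
77^40 ≡ 249 (mod 281)  [q = 7: ≢ 1 ✓]
77^56 ≡ 1 shows ord(77) | 56, strictly less than φ(281); not a primitive root.

No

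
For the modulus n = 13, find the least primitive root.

2

φ(13) = 13 − 1 = 12 = 2^2 · 3.
Test candidates g = 2, 3, … against the prime factors q ∈ {2, 3} of φ(13): g is a generator iff g^(12/q) ≢ 1 for every such q.
g = 2: 2^6 ≡ 12; 2^4 ≡ 3 — none is 1, so 2 is a primitive root.
Hence the least primitive root of 13 is 2.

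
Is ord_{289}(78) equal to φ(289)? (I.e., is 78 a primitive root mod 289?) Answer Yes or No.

φ(289) = φ(17^2) = 17·(17−1) = 272 = 2^4 · 17.
Test 78^(272/q) mod 289 for each prime factor q of 272:
78^136 ≡ 288 (mod 289)  [q = 2: ≢ 1 ✓]
78^16 ≡ 188 (mod 289)  [q = 17: ≢ 1 ✓]
Every test exponent gives a nontrivial residue, hence 78 generates the full group.

Yes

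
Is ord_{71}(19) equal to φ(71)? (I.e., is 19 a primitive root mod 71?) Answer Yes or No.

No

φ(71) = 71 − 1 = 70 = 2 · 5 · 7.
19 is a primitive root mod 71 iff 19^(φ(71)/q) ≢ 1 for every prime q | φ(71), i.e. q ∈ {2, 5, 7}.
19^35 ≡ 1 (mod 71)  [q = 2: ≡ 1 ✗]
19^14 ≡ 54 (mod 71)  [q = 5: ≢ 1 ✓]
19^10 ≡ 37 (mod 71)  [q = 7: ≢ 1 ✓]
19^35 ≡ 1 shows ord(19) | 35, strictly less than φ(71); not a primitive root.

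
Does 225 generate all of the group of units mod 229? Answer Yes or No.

No

φ(229) = 229 − 1 = 228 = 2^2 · 3 · 19.
Test 225^(228/q) mod 229 for each prime factor q of 228:
225^114 ≡ 1 (mod 229)  [q = 2: ≡ 1 ✗]
225^76 ≡ 1 (mod 229)  [q = 3: ≡ 1 ✗]
225^12 ≡ 218 (mod 229)  [q = 19: ≢ 1 ✓]
Since 225^114 ≡ 1, the order of 225 divides 114 < 228, so 225 is not a primitive root.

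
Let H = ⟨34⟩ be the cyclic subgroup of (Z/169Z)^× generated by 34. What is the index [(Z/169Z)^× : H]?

3

ord(34) | φ(169) = φ(13^2) = 13·(13−1) = 156 = 2^2 · 3 · 13.
Divisors of 156: 1, 2, 3, 4, 6, 12, 13, 26, 39, 52, 78, 156.
Compute 34^d (mod 169) for the divisors d until we hit 1:
34^1 ≡ 34 (mod 169)
34^2 ≡ 142 (mod 169)
34^3 ≡ 96 (mod 169)
34^4 ≡ 53 (mod 169)
34^6 ≡ 90 (mod 169)
34^12 ≡ 157 (mod 169)
34^13 ≡ 99 (mod 169)
34^26 ≡ 168 (mod 169)
34^39 ≡ 70 (mod 169)
34^52 ≡ 1 (mod 169) ✓
The order of 34 is 52, so the subgroup it generates has 52 elements.
[(Z/169Z)^× : ⟨34⟩] = 156/52 = 3.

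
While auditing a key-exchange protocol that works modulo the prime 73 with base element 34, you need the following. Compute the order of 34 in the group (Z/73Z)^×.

72

Since 34 ∈ (Z/73Z)^×, its order divides φ(73) = 73 − 1 = 72 = 2^3 · 3^2.
Divisors of 72: 1, 2, 3, 4, 6, 8, 9, 12, 18, 24, 36, 72.
Test each divisor d:
34^1 ≡ 34
34^2 ≡ 61
34^3 ≡ 30
34^4 ≡ 71
34^6 ≡ 24
34^8 ≡ 4
34^9 ≡ 63
34^12 ≡ 65
34^18 ≡ 27
34^24 ≡ 64
34^36 ≡ 72
34^72 ≡ 1
Therefore the multiplicative order of 34 modulo 73 is 72.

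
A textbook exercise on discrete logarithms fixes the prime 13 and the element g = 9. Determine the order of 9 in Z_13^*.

The order of 9 must divide φ(13) = 13 − 1 = 12 = 2^2 · 3.
Divisors of 12: 1, 2, 3, 4, 6, 12.
Test each divisor d:
9^1 ≡ 9 (mod 13)
9^2 ≡ 3 (mod 13)
9^3 ≡ 1 (mod 13) ✓
Hence ord(9) = 3.

3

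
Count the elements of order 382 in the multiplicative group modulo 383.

190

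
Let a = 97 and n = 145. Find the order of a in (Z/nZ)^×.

28

By Lagrange's theorem, ord_145(97) divides φ(145) = φ(5·29) = (5−1)·(29−1) = 4·28 = 112 = 2^4 · 7.
Divisors of 112: 1, 2, 4, 7, 8, 14, 16, 28, 56, 112.
Compute 97^d (mod 145) for the divisors d until we hit 1:
97^1 ≡ 97
97^2 ≡ 129
97^4 ≡ 111
97^7 ≡ 133
97^8 ≡ 141
97^14 ≡ 144
97^16 ≡ 16
97^28 ≡ 1
Hence ord(97) = 28.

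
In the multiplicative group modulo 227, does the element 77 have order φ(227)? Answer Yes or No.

φ(227) = 227 − 1 = 226 = 2 · 113.
An element g generates (Z/227Z)^× iff g^(226/q) ≢ 1 (mod 227) for each prime q ∈ {2, 113}.
77^113 ≡ 1 (mod 227)  [q = 2: ≡ 1 ✗]
77^2 ≡ 27 (mod 227)  [q = 113: ≢ 1 ✓]
77^113 ≡ 1 shows ord(77) | 113, strictly less than φ(227); not a primitive root.

No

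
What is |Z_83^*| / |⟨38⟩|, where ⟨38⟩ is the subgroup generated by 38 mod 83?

2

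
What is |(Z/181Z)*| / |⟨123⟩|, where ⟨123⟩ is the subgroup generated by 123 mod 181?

1

ord(123) | φ(181) = 181 − 1 = 180 = 2^2 · 3^2 · 5.
Divisors of 180: 1, 2, 3, 4, 5, 6, 9, 10, 12, 15, 18, 20, 30, 36, 45, 60, 90, 180.
Check 123^d mod 181 for each divisor in increasing order:
123^1 ≡ 123
123^2 ≡ 106
123^3 ≡ 6
123^4 ≡ 14
123^5 ≡ 93
123^6 ≡ 36
123^9 ≡ 35
123^10 ≡ 142
123^12 ≡ 29
123^15 ≡ 174
123^18 ≡ 139
123^20 ≡ 73
123^30 ≡ 49
123^36 ≡ 135
123^45 ≡ 19
123^60 ≡ 48
123^90 ≡ 180
123^180 ≡ 1
So ord_181(123) = 180, hence |⟨123⟩| = 180.
Index = |(Z/181Z)^×| / |⟨123⟩| = 180 / 180 = 1.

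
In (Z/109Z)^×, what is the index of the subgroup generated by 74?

2

ord(74) | φ(109) = 109 − 1 = 108 = 2^2 · 3^3.
Divisors of 108: 1, 2, 3, 4, 6, 9, 12, 18, 27, 36, 54, 108.
Compute 74^d (mod 109) for the divisors d until we hit 1:
74^1 ≡ 74 (mod 109)
74^2 ≡ 26 (mod 109)
74^3 ≡ 71 (mod 109)
74^4 ≡ 22 (mod 109)
74^6 ≡ 27 (mod 109)
74^9 ≡ 64 (mod 109)
74^12 ≡ 75 (mod 109)
74^18 ≡ 63 (mod 109)
74^27 ≡ 108 (mod 109)
74^36 ≡ 45 (mod 109)
74^54 ≡ 1 (mod 109) ✓
So ord_109(74) = 54, hence |⟨74⟩| = 54.
[(Z/109Z)^× : ⟨74⟩] = 108/54 = 2.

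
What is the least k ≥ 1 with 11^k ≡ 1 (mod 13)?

12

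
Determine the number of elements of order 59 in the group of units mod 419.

φ(419) = 419 − 1 = 418 = 2 · 11 · 19.
In a cyclic group of order 418, there are φ(d) elements of order d for each divisor d of 418, and zero for non-divisors.
Since 59 ∤ 418, the count is 0.

0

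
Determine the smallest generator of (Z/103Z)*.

φ(103) = 103 − 1 = 102 = 2 · 3 · 17.
g is a primitive root iff g^(102/q) ≢ 1 (mod 103) for each prime q ∈ {2, 3, 17}.
g = 2: 2^51 ≡ 1 — hits 1, so not a primitive root.
g = 3: 3^51 ≡ 102; 3^34 ≡ 1 — hits 1, so not a primitive root.
g = 4: 4^51 ≡ 1 — hits 1, so not a primitive root.
g = 5: 5^51 ≡ 102; 5^34 ≡ 56; 5^6 ≡ 72 — none is 1, so 5 is a primitive root.
So 5 is the smallest generator of (Z/103Z)^×.

5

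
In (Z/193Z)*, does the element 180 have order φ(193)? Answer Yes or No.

No

φ(193) = 193 − 1 = 192 = 2^6 · 3.
An element g generates (Z/193Z)^× iff g^(192/q) ≢ 1 (mod 193) for each prime q ∈ {2, 3}.
180^96 ≡ 192 (mod 193)  [q = 2: ≢ 1 ✓]
180^64 ≡ 1 (mod 193)  [q = 3: ≡ 1 ✗]
The check at q = 3 fails, so 180 generates a proper subgroup.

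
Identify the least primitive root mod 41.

6

φ(41) = 41 − 1 = 40 = 2^3 · 5.
Test candidates g = 2, 3, … against the prime factors q ∈ {2, 5} of φ(41): g is a generator iff g^(40/q) ≢ 1 for every such q.
g = 2: 2^20 ≡ 1 — hits 1, so not a primitive root.
g = 3: 3^20 ≡ 40; 3^8 ≡ 1 — hits 1, so not a primitive root.
g = 4: 4^20 ≡ 1 — hits 1, so not a primitive root.
g = 5: 5^20 ≡ 1 — hits 1, so not a primitive root.
g = 6: 6^20 ≡ 40; 6^8 ≡ 10 — none is 1, so 6 is a primitive root.
Hence the least primitive root of 41 is 6.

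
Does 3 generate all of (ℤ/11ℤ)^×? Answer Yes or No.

No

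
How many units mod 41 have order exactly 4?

φ(41) = 41 − 1 = 40 = 2^3 · 5.
Since (Z/41Z)^× is cyclic of order 40, the number of elements of order d is φ(d) when d | 40 and 0 otherwise.
4 = 2^2 divides 40, and φ(4) = 2.

2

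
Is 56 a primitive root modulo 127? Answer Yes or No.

Yes

φ(127) = 127 − 1 = 126 = 2 · 3^2 · 7.
Test 56^(126/q) mod 127 for each prime factor q of 126:
56^63 ≡ 126 (mod 127)  [q = 2: ≢ 1 ✓]
56^42 ≡ 107 (mod 127)  [q = 3: ≢ 1 ✓]
56^18 ≡ 16 (mod 127)  [q = 7: ≢ 1 ✓]
Every test exponent gives a nontrivial residue, hence 56 generates the full group.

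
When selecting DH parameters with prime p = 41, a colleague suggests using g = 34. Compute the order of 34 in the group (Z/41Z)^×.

40

By Lagrange's theorem, ord_41(34) divides φ(41) = 41 − 1 = 40 = 2^3 · 5.
Divisors of 40: 1, 2, 4, 5, 8, 10, 20, 40.
Compute 34^d (mod 41) for the divisors d until we hit 1:
34^1 ≡ 34 (mod 41)
34^2 ≡ 8 (mod 41)
34^4 ≡ 23 (mod 41)
34^5 ≡ 3 (mod 41)
34^8 ≡ 37 (mod 41)
34^10 ≡ 9 (mod 41)
34^20 ≡ 40 (mod 41)
34^40 ≡ 1 (mod 41) ✓
So ord_41(34) = 40.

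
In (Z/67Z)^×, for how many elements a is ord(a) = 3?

2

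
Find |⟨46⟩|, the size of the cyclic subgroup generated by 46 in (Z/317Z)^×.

The order of 46 must divide φ(317) = 317 − 1 = 316 = 2^2 · 79.
Divisors of 316: 1, 2, 4, 79, 158, 316.
Test each divisor d:
46^1 ≡ 46 (mod 317)
46^2 ≡ 214 (mod 317)
46^4 ≡ 148 (mod 317)
46^79 ≡ 203 (mod 317)
46^158 ≡ 316 (mod 317)
46^316 ≡ 1 (mod 317) ✓
So ord_317(46) = 316.

316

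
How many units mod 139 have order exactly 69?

φ(139) = 139 − 1 = 138 = 2 · 3 · 23.
(Z/139Z)^× is cyclic (|G| = 138); a cyclic group of order m has exactly φ(d) elements of each order d | m, and none otherwise.
69 = 3 · 23 divides 138, and φ(69) = 44.

44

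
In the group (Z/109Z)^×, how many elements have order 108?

36

φ(109) = 109 − 1 = 108 = 2^2 · 3^3.
Since (Z/109Z)^× is cyclic of order 108, the number of elements of order d is φ(d) when d | 108 and 0 otherwise.
108 = 2^2 · 3^3 divides 108, and φ(108) = 36.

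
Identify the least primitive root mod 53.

φ(53) = 53 − 1 = 52 = 2^2 · 13.
Test candidates g = 2, 3, … against the prime factors q ∈ {2, 13} of φ(53): g is a generator iff g^(52/q) ≢ 1 for every such q.
g = 2: 2^26 ≡ 52; 2^4 ≡ 16 — none is 1, so 2 is a primitive root.
Hence the least primitive root of 53 is 2.

2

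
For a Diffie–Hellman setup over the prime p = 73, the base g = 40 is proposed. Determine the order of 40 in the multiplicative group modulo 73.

72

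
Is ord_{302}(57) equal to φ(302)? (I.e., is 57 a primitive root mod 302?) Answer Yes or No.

φ(302) = φ(2)·φ(151) = 1·150 = 150 = 2 · 3 · 5^2.
It suffices to check that the order of 57 is not a proper divisor of 150: compute 57^(150/q) for q ∈ {2, 3, 5}.
57^75 ≡ 301 (mod 302)  [q = 2: ≢ 1 ✓]
57^50 ≡ 1 (mod 302)  [q = 3: ≡ 1 ✗]
57^30 ≡ 59 (mod 302)  [q = 5: ≢ 1 ✓]
The check at q = 3 fails, so 57 generates a proper subgroup.

No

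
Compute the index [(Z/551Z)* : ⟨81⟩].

8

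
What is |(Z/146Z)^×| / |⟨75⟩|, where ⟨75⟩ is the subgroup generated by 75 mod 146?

8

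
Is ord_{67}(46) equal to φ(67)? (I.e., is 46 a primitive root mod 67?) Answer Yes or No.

Yes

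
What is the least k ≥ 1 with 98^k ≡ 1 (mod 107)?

106

ord(98) | φ(107) = 107 − 1 = 106 = 2 · 53.
Divisors of 106: 1, 2, 53, 106.
Evaluate successive powers at the divisors of 106:
98^1 ≡ 98 (mod 107)
98^2 ≡ 81 (mod 107)
98^53 ≡ 106 (mod 107)
98^106 ≡ 1 (mod 107) ✓
Therefore the multiplicative order of 98 modulo 107 is 106.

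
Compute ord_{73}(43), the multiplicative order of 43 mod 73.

ord(43) | φ(73) = 73 − 1 = 72 = 2^3 · 3^2.
Divisors of 72: 1, 2, 3, 4, 6, 8, 9, 12, 18, 24, 36, 72.
Evaluate successive powers at the divisors of 72:
43^1 ≡ 43
43^2 ≡ 24
43^3 ≡ 10
43^4 ≡ 65
43^6 ≡ 27
43^8 ≡ 64
43^9 ≡ 51
43^12 ≡ 72
43^18 ≡ 46
43^24 ≡ 1
Therefore the multiplicative order of 43 modulo 73 is 24.

24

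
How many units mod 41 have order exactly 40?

16

φ(41) = 41 − 1 = 40 = 2^3 · 5.
Since (Z/41Z)^× is cyclic of order 40, the number of elements of order d is φ(d) when d | 40 and 0 otherwise.
40 = 2^3 · 5 divides 40, and φ(40) = 16.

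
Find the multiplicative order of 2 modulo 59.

58

ord(2) | φ(59) = 59 − 1 = 58 = 2 · 29.
Divisors of 58: 1, 2, 29, 58.
Compute 2^d (mod 59) for the divisors d until we hit 1:
2^1 ≡ 2 (mod 59)
2^2 ≡ 4 (mod 59)
2^29 ≡ 58 (mod 59)
2^58 ≡ 1 (mod 59) ✓
Hence ord(2) = 58.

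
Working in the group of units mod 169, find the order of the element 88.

78

Since 88 ∈ (Z/169Z)^×, its order divides φ(169) = φ(13^2) = 13·(13−1) = 156 = 2^2 · 3 · 13.
Divisors of 156: 1, 2, 3, 4, 6, 12, 13, 26, 39, 52, 78, 156.
Check 88^d mod 169 for each divisor in increasing order:
88^1 ≡ 88 (mod 169)
88^2 ≡ 139 (mod 169)
88^3 ≡ 64 (mod 169)
88^4 ≡ 55 (mod 169)
88^6 ≡ 40 (mod 169)
88^12 ≡ 79 (mod 169)
88^13 ≡ 23 (mod 169)
88^26 ≡ 22 (mod 169)
88^39 ≡ 168 (mod 169)
88^52 ≡ 146 (mod 169)
88^78 ≡ 1 (mod 169) ✓
Hence ord(88) = 78.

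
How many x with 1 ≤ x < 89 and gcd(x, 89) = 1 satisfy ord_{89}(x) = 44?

20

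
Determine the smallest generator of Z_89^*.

3

φ(89) = 89 − 1 = 88 = 2^3 · 11.
Test candidates g = 2, 3, … against the prime factors q ∈ {2, 11} of φ(89): g is a generator iff g^(88/q) ≢ 1 for every such q.
g = 2: 2^44 ≡ 1 — hits 1, so not a primitive root.
g = 3: 3^44 ≡ 88; 3^8 ≡ 64 — none is 1, so 3 is a primitive root.
Hence the least primitive root of 89 is 3.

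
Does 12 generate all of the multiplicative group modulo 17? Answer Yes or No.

φ(17) = 17 − 1 = 16 = 2^4.
Test 12^(16/q) mod 17 for each prime factor q of 16:
12^8 ≡ 16 (mod 17)  [q = 2: ≢ 1 ✓]
All checks pass, so 12 has order 16 and is a primitive root modulo 17.

Yes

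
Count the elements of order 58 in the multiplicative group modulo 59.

φ(59) = 59 − 1 = 58 = 2 · 29.
Since (Z/59Z)^× is cyclic of order 58, the number of elements of order d is φ(d) when d | 58 and 0 otherwise.
58 = 2 · 29 divides 58, and φ(58) = 28.

28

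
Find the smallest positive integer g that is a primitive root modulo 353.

3

φ(353) = 353 − 1 = 352 = 2^5 · 11.
g is a primitive root iff g^(352/q) ≢ 1 (mod 353) for each prime q ∈ {2, 11}.
g = 2: 2^176 ≡ 1 — hits 1, so not a primitive root.
g = 3: 3^176 ≡ 352; 3^32 ≡ 140 — none is 1, so 3 is a primitive root.
The smallest primitive root modulo 353 is 3.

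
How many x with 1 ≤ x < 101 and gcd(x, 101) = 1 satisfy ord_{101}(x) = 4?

2

φ(101) = 101 − 1 = 100 = 2^2 · 5^2.
Since (Z/101Z)^× is cyclic of order 100, the number of elements of order d is φ(d) when d | 100 and 0 otherwise.
4 = 2^2 divides 100, and φ(4) = 2.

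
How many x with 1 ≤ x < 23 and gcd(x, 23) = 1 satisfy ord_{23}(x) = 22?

10

φ(23) = 23 − 1 = 22 = 2 · 11.
(Z/23Z)^× is cyclic (|G| = 22); a cyclic group of order m has exactly φ(d) elements of each order d | m, and none otherwise.
22 = 2 · 11 divides 22, and φ(22) = 10.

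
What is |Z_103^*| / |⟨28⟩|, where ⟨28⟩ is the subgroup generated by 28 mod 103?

2

By Lagrange's theorem, ord_103(28) divides φ(103) = 103 − 1 = 102 = 2 · 3 · 17.
Divisors of 102: 1, 2, 3, 6, 17, 34, 51, 102.
Check 28^d mod 103 for each divisor in increasing order:
28^1 ≡ 28 (mod 103)
28^2 ≡ 63 (mod 103)
28^3 ≡ 13 (mod 103)
28^6 ≡ 66 (mod 103)
28^17 ≡ 56 (mod 103)
28^34 ≡ 46 (mod 103)
28^51 ≡ 1 (mod 103) ✓
The order of 28 is 51, so the subgroup it generates has 51 elements.
The index is φ(103) / ord(28) = 102 / 51 = 2.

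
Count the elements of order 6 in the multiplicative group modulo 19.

2

φ(19) = 19 − 1 = 18 = 2 · 3^2.
(Z/19Z)^× is cyclic (|G| = 18); a cyclic group of order m has exactly φ(d) elements of each order d | m, and none otherwise.
6 = 2 · 3 divides 18, and φ(6) = 2.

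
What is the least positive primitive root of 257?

φ(257) = 257 − 1 = 256 = 2^8.
Test candidates g = 2, 3, … against the prime factors q ∈ {2} of φ(257): g is a generator iff g^(256/q) ≢ 1 for every such q.
g = 2: 2^128 ≡ 1 — hits 1, so not a primitive root.
g = 3: 3^128 ≡ 256 — none is 1, so 3 is a primitive root.
Hence the least primitive root of 257 is 3.

3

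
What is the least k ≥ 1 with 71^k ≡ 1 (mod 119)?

16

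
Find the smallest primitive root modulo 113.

3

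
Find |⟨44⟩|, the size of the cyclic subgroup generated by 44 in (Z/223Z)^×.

222

ord(44) | φ(223) = 223 − 1 = 222 = 2 · 3 · 37.
Divisors of 222: 1, 2, 3, 6, 37, 74, 111, 222.
Evaluate successive powers at the divisors of 222:
44^1 ≡ 44 (mod 223)
44^2 ≡ 152 (mod 223)
44^3 ≡ 221 (mod 223)
44^6 ≡ 4 (mod 223)
44^37 ≡ 40 (mod 223)
44^74 ≡ 39 (mod 223)
44^111 ≡ 222 (mod 223)
44^222 ≡ 1 (mod 223) ✓
So ord_223(44) = 222.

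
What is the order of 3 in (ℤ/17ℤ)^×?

ord(3) | φ(17) = 17 − 1 = 16 = 2^4.
Divisors of 16: 1, 2, 4, 8, 16.
Evaluate successive powers at the divisors of 16:
3^1 ≡ 3 (mod 17)
3^2 ≡ 9 (mod 17)
3^4 ≡ 13 (mod 17)
3^8 ≡ 16 (mod 17)
3^16 ≡ 1 (mod 17) ✓
Therefore the multiplicative order of 3 modulo 17 is 16.

16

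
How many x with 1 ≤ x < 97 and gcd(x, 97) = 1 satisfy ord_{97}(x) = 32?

16

φ(97) = 97 − 1 = 96 = 2^5 · 3.
In a cyclic group of order 96, there are φ(d) elements of order d for each divisor d of 96, and zero for non-divisors.
32 = 2^5 divides 96, and φ(32) = 16.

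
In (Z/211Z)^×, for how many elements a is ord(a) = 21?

φ(211) = 211 − 1 = 210 = 2 · 3 · 5 · 7.
Since (Z/211Z)^× is cyclic of order 210, the number of elements of order d is φ(d) when d | 210 and 0 otherwise.
21 = 3 · 7 divides 210, and φ(21) = 12.

12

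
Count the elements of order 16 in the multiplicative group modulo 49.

0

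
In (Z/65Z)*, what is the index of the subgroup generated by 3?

4

ord(3) | φ(65) = φ(5·13) = (5−1)·(13−1) = 4·12 = 48 = 2^4 · 3.
Divisors of 48: 1, 2, 3, 4, 6, 8, 12, 16, 24, 48.
Test each divisor d:
3^1 ≡ 3 (mod 65)
3^2 ≡ 9 (mod 65)
3^3 ≡ 27 (mod 65)
3^4 ≡ 16 (mod 65)
3^6 ≡ 14 (mod 65)
3^8 ≡ 61 (mod 65)
3^12 ≡ 1 (mod 65) ✓
So ord_65(3) = 12, hence |⟨3⟩| = 12.
Index = |(Z/65Z)^×| / |⟨3⟩| = 48 / 12 = 4.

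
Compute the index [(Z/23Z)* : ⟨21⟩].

ord(21) | φ(23) = 23 − 1 = 22 = 2 · 11.
Divisors of 22: 1, 2, 11, 22.
Compute 21^d (mod 23) for the divisors d until we hit 1:
21^1 ≡ 21 (mod 23)
21^2 ≡ 4 (mod 23)
21^11 ≡ 22 (mod 23)
21^22 ≡ 1 (mod 23) ✓
The order of 21 is 22, so the subgroup it generates has 22 elements.
[(Z/23Z)^× : ⟨21⟩] = 22/22 = 1.

1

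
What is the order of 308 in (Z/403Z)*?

By Lagrange's theorem, ord_403(308) divides φ(403) = φ(13·31) = (13−1)·(31−1) = 12·30 = 360 = 2^3 · 3^2 · 5.
Divisors of 360: 1, 2, 3, 4, 5, 6, 8, 9, 10, 12, 15, 18, 20, 24, 30, 36, 40, 45, 60, 72, 90, 120, 180, 360.
Evaluate successive powers at the divisors of 360:
308^1 ≡ 308
308^2 ≡ 159
308^3 ≡ 209
308^4 ≡ 295
308^5 ≡ 185
308^6 ≡ 157
308^8 ≡ 380
308^9 ≡ 170
308^10 ≡ 373
308^12 ≡ 66
308^15 ≡ 92
308^18 ≡ 287
308^20 ≡ 94
308^24 ≡ 326
308^30 ≡ 1
So ord_403(308) = 30.

30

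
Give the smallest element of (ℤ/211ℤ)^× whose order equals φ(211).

2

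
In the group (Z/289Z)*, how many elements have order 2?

φ(289) = φ(17^2) = 17·(17−1) = 272 = 2^4 · 17.
Since (Z/289Z)^× is cyclic of order 272, the number of elements of order d is φ(d) when d | 272 and 0 otherwise.
2 | 272, and φ(2) = 2 − 1 = 1.

1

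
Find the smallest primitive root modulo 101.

2

φ(101) = 101 − 1 = 100 = 2^2 · 5^2.
g is a primitive root iff g^(100/q) ≢ 1 (mod 101) for each prime q ∈ {2, 5}.
g = 2: 2^50 ≡ 100; 2^20 ≡ 95 — none is 1, so 2 is a primitive root.
The smallest primitive root modulo 101 is 2.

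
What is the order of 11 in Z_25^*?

5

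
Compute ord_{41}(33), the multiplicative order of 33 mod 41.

By Lagrange's theorem, ord_41(33) divides φ(41) = 41 − 1 = 40 = 2^3 · 5.
Divisors of 40: 1, 2, 4, 5, 8, 10, 20, 40.
Test each divisor d:
33^1 ≡ 33
33^2 ≡ 23
33^4 ≡ 37
33^5 ≡ 32
33^8 ≡ 16
33^10 ≡ 40
33^20 ≡ 1
Hence ord(33) = 20.

20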